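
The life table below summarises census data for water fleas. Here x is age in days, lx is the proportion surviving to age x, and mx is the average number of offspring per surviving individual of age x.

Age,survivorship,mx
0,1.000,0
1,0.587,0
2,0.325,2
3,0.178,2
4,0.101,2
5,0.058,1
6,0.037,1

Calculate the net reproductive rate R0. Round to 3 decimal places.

lx·mx by age: 0, 0, 0.65, 0.356, 0.202, 0.058, 0.037
R0 = Σ lx·mx = 1.303 → 1.303

1.303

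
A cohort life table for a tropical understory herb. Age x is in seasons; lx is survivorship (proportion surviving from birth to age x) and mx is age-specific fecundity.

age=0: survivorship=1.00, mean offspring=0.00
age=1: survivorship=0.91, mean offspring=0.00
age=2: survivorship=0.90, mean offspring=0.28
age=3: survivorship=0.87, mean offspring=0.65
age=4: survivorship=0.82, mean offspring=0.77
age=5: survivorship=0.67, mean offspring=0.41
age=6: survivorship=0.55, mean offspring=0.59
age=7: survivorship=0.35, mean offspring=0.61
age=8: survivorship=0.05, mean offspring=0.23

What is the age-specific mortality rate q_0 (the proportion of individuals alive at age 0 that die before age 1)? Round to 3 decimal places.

q_0 = (l_0 − l_1) / l_0 = (1 − 0.91) / 1
     = 0.09 / 1 = 0.09 → 0.090

0.090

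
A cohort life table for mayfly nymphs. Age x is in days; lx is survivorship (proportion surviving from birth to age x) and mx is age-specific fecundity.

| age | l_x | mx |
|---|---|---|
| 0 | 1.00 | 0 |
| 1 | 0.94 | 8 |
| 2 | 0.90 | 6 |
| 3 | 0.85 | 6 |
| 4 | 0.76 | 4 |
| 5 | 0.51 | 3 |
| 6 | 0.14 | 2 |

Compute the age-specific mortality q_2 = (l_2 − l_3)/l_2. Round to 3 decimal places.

q_2 = (l_2 − l_3) / l_2 = (0.9 − 0.85) / 0.9
     = 0.05 / 0.9 = 0.055556… → 0.056

0.056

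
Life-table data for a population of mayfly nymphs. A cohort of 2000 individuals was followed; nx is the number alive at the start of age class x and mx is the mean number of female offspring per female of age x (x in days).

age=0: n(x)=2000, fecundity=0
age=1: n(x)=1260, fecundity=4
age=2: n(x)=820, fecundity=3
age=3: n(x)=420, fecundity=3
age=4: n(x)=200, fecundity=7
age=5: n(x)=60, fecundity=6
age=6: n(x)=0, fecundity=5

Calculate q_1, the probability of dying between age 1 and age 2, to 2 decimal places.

0.35

lx = nx/n0 = nx/2000: 1, 0.63, 0.41, 0.21, 0.1, 0.03, 0
q_1 = (l_1 − l_2) / l_1 = (0.63 − 0.41) / 0.63
     = 0.22 / 0.63 = 0.349206… → 0.35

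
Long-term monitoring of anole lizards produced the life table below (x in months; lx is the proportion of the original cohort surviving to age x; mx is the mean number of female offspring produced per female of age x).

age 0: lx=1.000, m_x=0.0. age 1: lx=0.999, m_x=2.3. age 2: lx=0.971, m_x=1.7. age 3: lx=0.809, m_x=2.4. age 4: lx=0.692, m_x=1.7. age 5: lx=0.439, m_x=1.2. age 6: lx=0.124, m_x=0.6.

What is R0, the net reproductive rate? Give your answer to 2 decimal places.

lx·mx by age: 0, 2.2977, 1.6507, 1.9416, 1.1764, 0.5268, 0.0744
R0 = Σ lx·mx = 7.6676 → 7.67

7.67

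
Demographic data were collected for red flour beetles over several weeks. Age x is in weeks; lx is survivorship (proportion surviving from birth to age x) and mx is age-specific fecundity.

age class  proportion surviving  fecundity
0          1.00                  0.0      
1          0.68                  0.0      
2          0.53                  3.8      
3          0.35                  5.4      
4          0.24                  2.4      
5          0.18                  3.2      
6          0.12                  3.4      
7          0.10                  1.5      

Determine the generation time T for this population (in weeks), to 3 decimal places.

3.274

lx·mx: 0, 0, 2.014, 1.89, 0.576, 0.576, 0.408, 0.15 → R0 = 5.614
x·lx·mx: 0, 0, 4.028, 5.67, 2.304, 2.88, 2.448, 1.05 → Σ = 18.38
T = 18.38 / 5.614 = 3.273958… → 3.274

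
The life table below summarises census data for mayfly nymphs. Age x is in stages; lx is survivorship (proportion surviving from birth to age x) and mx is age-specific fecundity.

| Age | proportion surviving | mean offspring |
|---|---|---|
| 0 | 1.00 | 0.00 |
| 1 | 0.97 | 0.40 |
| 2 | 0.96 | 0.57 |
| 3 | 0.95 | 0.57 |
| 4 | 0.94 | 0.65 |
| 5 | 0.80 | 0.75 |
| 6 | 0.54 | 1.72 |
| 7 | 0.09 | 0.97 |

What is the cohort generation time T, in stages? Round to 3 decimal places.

3.978

lx·mx: 0, 0.388, 0.5472, 0.5415, 0.611, 0.6, 0.9288, 0.0873 → R0 = 3.7038
x·lx·mx: 0, 0.388, 1.0944, 1.6245, 2.444, 3, 5.5728, 0.6111 → Σ = 14.7348
T = 14.7348 / 3.7038 = 3.978293… → 3.978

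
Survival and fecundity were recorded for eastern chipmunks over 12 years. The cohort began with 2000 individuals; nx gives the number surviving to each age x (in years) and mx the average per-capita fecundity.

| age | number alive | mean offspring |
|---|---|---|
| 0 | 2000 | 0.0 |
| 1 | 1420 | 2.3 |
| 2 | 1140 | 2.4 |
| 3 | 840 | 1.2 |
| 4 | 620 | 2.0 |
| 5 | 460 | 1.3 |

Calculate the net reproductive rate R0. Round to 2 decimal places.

4.42

lx = nx/n0 = nx/2000: 1, 0.71, 0.57, 0.42, 0.31, 0.23
lx·mx by age: 0, 1.633, 1.368, 0.504, 0.62, 0.299
R0 = Σ lx·mx = 4.424 → 4.42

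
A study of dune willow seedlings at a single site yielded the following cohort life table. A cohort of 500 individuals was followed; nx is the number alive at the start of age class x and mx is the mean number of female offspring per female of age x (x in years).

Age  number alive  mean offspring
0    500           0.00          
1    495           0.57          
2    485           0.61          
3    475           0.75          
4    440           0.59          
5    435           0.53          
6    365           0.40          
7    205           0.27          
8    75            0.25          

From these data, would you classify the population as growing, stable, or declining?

lx = nx/n0 = nx/500: 1, 0.99, 0.97, 0.95, 0.88, 0.87, 0.73, 0.41, 0.15
R0 = Σ lx·mx = 0 + 0.5643 + 0.5917 + 0.7125 + 0.5192 + 0.4611 + 0.292 + 0.1107 + 0.0375 = 3.289
R0 > 1, so the population is growing.

growing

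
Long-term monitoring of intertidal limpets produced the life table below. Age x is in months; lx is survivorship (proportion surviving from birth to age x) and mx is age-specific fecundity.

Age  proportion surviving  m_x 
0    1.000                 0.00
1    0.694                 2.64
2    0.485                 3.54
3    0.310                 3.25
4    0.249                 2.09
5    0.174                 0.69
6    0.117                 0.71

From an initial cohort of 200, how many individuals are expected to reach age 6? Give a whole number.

23

Expected survivors = N0 · l_6 = 200 × 0.117 = 23.4 → 23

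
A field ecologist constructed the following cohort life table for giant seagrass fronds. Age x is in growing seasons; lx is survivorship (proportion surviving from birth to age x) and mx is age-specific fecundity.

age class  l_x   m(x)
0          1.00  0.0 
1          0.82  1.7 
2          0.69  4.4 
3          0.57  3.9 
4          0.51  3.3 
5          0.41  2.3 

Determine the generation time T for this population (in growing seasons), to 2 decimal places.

lx·mx: 0, 1.394, 3.036, 2.223, 1.683, 0.943 → R0 = 9.279
x·lx·mx: 0, 1.394, 6.072, 6.669, 6.732, 4.715 → Σ = 25.582
T = 25.582 / 9.279 = 2.756978… → 2.76

2.76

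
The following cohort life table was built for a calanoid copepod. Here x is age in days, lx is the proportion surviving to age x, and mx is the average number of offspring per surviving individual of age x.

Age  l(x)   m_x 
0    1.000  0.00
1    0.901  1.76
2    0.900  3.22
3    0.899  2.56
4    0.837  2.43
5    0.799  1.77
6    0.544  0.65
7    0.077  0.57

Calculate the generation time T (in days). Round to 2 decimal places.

3.00

lx·mx: 0, 1.58576, 2.898, 2.30144, 2.03391, 1.41423, 0.3536, 0.04389 → R0 = 10.63083
x·lx·mx: 0, 1.58576, 5.796, 6.90432, 8.13564, 7.07115, 2.1216, 0.30723 → Σ = 31.9217
T = 31.9217 / 10.63083 = 3.002748… → 3.00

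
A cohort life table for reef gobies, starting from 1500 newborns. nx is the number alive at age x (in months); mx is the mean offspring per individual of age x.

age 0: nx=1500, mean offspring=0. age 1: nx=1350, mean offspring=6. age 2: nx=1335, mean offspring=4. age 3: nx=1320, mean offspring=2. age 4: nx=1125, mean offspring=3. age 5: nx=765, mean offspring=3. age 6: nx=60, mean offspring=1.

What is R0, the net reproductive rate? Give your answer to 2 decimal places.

14.54

lx = nx/n0 = nx/1500: 1, 0.9, 0.89, 0.88, 0.75, 0.51, 0.04
lx·mx by age: 0, 5.4, 3.56, 1.76, 2.25, 1.53, 0.04
R0 = Σ lx·mx = 14.54 → 14.54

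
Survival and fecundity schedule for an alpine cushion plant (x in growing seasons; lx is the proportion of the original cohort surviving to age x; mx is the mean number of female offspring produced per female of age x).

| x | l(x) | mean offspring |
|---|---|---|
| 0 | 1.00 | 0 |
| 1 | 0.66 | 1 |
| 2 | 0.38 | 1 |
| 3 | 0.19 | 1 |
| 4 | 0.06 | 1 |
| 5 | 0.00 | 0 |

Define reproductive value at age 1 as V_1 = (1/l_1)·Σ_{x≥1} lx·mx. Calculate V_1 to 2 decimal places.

lx·mx for x ≥ 1: 0.66, 0.38, 0.19, 0.06, 0 → sum = 1.29
V_1 = 1.29 / l_1 = 1.29 / 0.66 = 1.954545… → 1.95

1.95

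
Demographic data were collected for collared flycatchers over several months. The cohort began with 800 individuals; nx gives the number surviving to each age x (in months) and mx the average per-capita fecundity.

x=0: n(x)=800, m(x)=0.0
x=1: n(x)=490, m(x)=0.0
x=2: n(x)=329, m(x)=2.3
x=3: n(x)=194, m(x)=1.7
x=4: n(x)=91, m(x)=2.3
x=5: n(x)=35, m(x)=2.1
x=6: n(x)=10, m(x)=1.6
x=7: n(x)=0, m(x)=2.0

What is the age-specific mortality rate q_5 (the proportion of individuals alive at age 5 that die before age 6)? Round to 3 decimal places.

0.714

lx = nx/n0 = nx/800: 1, 0.6125, 0.41125, 0.2425, 0.11375, 0.04375, 0.0125, 0
q_5 = (l_5 − l_6) / l_5 = (0.04375 − 0.0125) / 0.04375
     = 0.03125 / 0.04375 = 0.714286… → 0.714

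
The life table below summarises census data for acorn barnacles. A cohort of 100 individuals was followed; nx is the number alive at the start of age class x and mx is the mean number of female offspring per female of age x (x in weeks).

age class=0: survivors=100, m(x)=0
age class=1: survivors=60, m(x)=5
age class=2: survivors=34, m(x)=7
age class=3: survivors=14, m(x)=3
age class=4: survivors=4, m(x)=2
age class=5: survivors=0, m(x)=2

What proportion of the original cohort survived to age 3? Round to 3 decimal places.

l_3 = n_3/n_0 = 14/100 = 0.14 → 0.140

0.140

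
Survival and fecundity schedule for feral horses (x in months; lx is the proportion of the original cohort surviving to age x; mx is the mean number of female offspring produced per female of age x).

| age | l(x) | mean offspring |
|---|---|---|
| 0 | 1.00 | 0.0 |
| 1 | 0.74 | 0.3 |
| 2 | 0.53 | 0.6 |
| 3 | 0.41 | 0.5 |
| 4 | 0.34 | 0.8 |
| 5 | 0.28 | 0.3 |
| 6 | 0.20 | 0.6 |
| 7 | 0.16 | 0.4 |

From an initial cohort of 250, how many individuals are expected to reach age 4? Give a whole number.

85

Expected survivors = N0 · l_4 = 250 × 0.34 = 85 → 85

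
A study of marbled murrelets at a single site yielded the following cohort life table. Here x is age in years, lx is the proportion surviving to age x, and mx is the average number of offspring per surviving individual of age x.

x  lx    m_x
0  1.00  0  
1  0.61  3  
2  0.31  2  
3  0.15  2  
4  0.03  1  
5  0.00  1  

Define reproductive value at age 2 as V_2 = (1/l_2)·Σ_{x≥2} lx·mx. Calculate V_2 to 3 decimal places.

lx·mx for x ≥ 2: 0.62, 0.3, 0.03, 0 → sum = 0.95
V_2 = 0.95 / l_2 = 0.95 / 0.31 = 3.064516… → 3.065

3.065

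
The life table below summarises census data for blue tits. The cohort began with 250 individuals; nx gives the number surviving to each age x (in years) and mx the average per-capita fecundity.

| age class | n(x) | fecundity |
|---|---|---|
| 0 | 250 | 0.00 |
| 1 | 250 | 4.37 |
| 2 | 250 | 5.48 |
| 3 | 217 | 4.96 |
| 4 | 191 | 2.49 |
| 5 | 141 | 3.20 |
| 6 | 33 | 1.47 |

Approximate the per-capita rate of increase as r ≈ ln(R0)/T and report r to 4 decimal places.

lx = nx/n0 = nx/250: 1, 1, 1, 0.868, 0.764, 0.564, 0.132
R0 = Σ lx·mx = 0 + 4.37 + 5.48 + 4.30528 + 1.90236 + 1.8048 + 0.19404 = 18.05648
Σ x·lx·mx = 46.04352; T = 46.04352/18.05648 = 2.54997…
r ≈ ln(R0)/T = ln(18.05648)/2.54997… = 1.13472… → 1.1347

1.1347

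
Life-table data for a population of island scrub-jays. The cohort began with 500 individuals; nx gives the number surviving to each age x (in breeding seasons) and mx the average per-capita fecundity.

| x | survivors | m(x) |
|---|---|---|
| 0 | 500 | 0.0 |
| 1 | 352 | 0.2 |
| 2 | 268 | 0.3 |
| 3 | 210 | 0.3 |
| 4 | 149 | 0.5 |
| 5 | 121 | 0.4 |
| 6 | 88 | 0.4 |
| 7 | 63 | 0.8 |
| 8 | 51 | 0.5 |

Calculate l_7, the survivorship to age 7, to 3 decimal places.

l_7 = n_7/n_0 = 63/500 = 0.126 → 0.126

0.126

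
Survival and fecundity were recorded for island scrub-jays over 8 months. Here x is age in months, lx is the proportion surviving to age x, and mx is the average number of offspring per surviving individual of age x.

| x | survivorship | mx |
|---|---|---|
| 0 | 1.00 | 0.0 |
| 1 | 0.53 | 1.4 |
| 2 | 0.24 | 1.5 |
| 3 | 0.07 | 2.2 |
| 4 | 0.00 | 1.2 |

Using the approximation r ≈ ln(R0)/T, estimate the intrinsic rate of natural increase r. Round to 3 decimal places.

R0 = Σ lx·mx = 0 + 0.742 + 0.36 + 0.154 + 0 = 1.256
Σ x·lx·mx = 1.924; T = 1.924/1.256 = 1.53185…
r ≈ ln(R0)/T = ln(1.256)/1.53185… = 0.1488… → 0.149

0.149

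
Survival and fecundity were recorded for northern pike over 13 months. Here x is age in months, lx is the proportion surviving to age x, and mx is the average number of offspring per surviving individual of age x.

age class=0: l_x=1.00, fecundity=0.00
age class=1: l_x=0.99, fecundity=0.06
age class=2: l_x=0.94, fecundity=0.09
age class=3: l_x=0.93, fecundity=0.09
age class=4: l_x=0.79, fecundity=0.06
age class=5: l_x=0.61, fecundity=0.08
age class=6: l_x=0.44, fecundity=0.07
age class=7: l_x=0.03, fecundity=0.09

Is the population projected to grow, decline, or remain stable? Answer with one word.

declining

R0 = Σ lx·mx = 0 + 0.0594 + 0.0846 + 0.0837 + 0.0474 + 0.0488 + 0.0308 + 0.0027 = 0.3574
R0 < 1, so the population is declining.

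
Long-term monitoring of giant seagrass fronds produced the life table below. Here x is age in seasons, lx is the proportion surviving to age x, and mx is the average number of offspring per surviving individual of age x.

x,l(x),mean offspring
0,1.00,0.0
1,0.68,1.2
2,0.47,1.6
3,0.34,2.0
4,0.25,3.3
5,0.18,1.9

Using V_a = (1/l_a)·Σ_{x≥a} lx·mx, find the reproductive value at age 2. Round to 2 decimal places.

5.53

lx·mx for x ≥ 2: 0.752, 0.68, 0.825, 0.342 → sum = 2.599
V_2 = 2.599 / l_2 = 2.599 / 0.47 = 5.529787… → 5.53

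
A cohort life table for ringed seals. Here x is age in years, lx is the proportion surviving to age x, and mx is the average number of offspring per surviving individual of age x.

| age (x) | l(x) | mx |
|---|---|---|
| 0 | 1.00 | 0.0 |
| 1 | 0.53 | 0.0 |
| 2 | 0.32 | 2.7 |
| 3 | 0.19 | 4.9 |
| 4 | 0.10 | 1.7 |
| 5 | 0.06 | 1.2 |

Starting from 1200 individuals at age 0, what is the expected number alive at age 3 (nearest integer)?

Expected survivors = N0 · l_3 = 1200 × 0.19 = 228 → 228

228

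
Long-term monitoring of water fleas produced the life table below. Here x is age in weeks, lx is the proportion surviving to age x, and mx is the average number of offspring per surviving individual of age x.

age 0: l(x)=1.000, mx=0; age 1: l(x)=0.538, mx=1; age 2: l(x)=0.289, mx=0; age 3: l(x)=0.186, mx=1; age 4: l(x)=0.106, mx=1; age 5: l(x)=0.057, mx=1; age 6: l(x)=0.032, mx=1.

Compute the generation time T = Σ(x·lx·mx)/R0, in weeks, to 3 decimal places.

2.173

lx·mx: 0, 0.538, 0, 0.186, 0.106, 0.057, 0.032 → R0 = 0.919
x·lx·mx: 0, 0.538, 0, 0.558, 0.424, 0.285, 0.192 → Σ = 1.997
T = 1.997 / 0.919 = 2.173014… → 2.173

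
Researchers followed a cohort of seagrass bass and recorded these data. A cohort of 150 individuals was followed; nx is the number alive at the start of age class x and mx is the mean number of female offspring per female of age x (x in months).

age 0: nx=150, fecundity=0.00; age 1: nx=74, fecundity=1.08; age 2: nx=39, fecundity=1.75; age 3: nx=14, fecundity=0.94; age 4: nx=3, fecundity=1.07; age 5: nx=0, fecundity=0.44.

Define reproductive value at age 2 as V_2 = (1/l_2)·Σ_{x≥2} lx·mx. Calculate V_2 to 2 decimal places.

lx = nx/n0 = nx/150: 1, 0.49333…, 0.26, 0.09333…, 0.02, 0
lx·mx for x ≥ 2: 0.455, 0.087733…, 0.0214, 0 → sum = 0.564133…
V_2 = 0.564133… / l_2 = 0.564133… / 0.26 = 2.169744… → 2.17

2.17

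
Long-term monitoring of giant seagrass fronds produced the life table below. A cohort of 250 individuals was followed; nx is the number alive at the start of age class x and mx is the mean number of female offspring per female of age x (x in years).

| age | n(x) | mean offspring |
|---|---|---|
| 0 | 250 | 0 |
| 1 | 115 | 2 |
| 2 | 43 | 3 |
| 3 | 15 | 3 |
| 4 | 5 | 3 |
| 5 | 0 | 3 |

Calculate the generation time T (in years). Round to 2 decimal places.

1.63

lx = nx/n0 = nx/250: 1, 0.46, 0.172, 0.06, 0.02, 0
lx·mx: 0, 0.92, 0.516, 0.18, 0.06, 0 → R0 = 1.676
x·lx·mx: 0, 0.92, 1.032, 0.54, 0.24, 0 → Σ = 2.732
T = 2.732 / 1.676 = 1.630072… → 1.63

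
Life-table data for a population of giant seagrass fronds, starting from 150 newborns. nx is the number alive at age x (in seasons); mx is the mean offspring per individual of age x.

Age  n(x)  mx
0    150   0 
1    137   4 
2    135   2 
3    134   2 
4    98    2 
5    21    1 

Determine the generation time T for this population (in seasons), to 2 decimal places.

lx = nx/n0 = nx/150: 1, 0.91333…, 0.9, 0.89333…, 0.65333…, 0.14
lx·mx: 0, 3.653333…, 1.8, 1.786667…, 1.306667…, 0.14 → R0 = 8.686667…
x·lx·mx: 0, 3.653333…, 3.6, 5.36…, 5.226667…, 0.7 → Σ = 18.54…
T = 18.54… / 8.686667… = 2.134305… → 2.13

2.13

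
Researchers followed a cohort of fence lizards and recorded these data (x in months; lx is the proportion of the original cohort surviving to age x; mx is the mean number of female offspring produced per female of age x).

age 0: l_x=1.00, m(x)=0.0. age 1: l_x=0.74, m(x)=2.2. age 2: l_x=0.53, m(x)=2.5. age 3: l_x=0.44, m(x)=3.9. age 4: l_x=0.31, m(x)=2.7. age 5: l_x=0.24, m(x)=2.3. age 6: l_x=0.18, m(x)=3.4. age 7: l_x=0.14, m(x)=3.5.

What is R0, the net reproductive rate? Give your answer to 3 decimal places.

lx·mx by age: 0, 1.628, 1.325, 1.716, 0.837, 0.552, 0.612, 0.49
R0 = Σ lx·mx = 7.16 → 7.160

7.160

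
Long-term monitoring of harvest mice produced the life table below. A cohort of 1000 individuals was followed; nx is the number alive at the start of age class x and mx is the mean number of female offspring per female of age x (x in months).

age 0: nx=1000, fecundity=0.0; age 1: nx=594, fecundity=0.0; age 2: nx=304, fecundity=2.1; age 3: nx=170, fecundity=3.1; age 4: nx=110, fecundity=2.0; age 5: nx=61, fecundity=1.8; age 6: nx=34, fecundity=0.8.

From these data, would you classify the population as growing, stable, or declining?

growing

lx = nx/n0 = nx/1000: 1, 0.594, 0.304, 0.17, 0.11, 0.061, 0.034
R0 = Σ lx·mx = 0 + 0 + 0.6384 + 0.527 + 0.22 + 0.1098 + 0.0272 = 1.5224
R0 > 1, so the population is growing.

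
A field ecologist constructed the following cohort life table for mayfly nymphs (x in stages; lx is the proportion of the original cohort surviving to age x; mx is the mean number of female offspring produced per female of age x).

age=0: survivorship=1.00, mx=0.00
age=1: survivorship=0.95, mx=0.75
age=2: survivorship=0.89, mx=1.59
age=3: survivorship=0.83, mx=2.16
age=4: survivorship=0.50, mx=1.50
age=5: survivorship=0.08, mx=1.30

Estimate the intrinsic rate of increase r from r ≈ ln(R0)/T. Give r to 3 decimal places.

R0 = Σ lx·mx = 0 + 0.7125 + 1.4151 + 1.7928 + 0.75 + 0.104 = 4.7744
Σ x·lx·mx = 12.4411; T = 12.4411/4.7744 = 2.60579…
r ≈ ln(R0)/T = ln(4.7744)/2.60579… = 0.59992… → 0.600

0.600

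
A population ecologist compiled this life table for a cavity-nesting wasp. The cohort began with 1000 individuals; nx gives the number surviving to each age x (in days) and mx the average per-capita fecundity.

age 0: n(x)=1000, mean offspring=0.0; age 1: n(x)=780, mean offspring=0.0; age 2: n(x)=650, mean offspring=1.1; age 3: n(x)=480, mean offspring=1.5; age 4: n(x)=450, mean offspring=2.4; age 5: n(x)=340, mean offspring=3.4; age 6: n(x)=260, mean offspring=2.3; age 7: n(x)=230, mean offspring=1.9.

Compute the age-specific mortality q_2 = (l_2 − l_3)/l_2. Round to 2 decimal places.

lx = nx/n0 = nx/1000: 1, 0.78, 0.65, 0.48, 0.45, 0.34, 0.26, 0.23
q_2 = (l_2 − l_3) / l_2 = (0.65 − 0.48) / 0.65
     = 0.17 / 0.65 = 0.261538… → 0.26

0.26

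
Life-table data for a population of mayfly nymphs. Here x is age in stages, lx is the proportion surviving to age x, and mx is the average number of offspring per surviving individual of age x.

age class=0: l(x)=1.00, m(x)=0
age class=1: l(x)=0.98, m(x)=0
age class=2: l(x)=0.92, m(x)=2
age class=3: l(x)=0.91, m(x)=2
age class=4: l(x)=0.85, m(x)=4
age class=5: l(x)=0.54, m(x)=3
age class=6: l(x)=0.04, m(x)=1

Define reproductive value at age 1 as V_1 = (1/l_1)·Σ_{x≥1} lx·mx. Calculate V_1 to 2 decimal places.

lx·mx for x ≥ 1: 0, 1.84, 1.82, 3.4, 1.62, 0.04 → sum = 8.72
V_1 = 8.72 / l_1 = 8.72 / 0.98 = 8.897959… → 8.90

8.90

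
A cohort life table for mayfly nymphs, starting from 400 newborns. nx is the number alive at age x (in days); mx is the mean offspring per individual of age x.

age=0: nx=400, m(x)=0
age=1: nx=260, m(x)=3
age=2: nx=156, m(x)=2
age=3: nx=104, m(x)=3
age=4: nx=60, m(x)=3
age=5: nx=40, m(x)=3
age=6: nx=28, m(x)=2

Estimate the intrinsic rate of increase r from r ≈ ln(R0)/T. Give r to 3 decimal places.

lx = nx/n0 = nx/400: 1, 0.65, 0.39, 0.26, 0.15, 0.1, 0.07
R0 = Σ lx·mx = 0 + 1.95 + 0.78 + 0.78 + 0.45 + 0.3 + 0.14 = 4.4
Σ x·lx·mx = 9.99; T = 9.99/4.4 = 2.27045…
r ≈ ln(R0)/T = ln(4.4)/2.27045… = 0.65256… → 0.653

0.653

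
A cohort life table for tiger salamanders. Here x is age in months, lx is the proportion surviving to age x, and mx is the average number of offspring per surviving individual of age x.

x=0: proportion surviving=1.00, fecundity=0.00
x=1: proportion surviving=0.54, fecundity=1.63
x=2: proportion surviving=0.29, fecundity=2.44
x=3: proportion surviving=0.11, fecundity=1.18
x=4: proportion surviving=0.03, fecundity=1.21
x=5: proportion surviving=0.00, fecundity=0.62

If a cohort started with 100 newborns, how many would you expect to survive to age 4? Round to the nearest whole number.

3

Expected survivors = N0 · l_4 = 100 × 0.03 = 3 → 3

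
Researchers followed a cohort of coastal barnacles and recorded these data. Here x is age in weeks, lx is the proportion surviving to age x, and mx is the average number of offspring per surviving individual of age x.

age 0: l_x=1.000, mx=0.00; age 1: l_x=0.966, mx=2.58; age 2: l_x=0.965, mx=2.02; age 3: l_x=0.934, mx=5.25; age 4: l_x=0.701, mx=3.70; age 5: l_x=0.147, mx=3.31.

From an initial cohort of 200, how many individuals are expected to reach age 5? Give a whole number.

Expected survivors = N0 · l_5 = 200 × 0.147 = 29.4 → 29

29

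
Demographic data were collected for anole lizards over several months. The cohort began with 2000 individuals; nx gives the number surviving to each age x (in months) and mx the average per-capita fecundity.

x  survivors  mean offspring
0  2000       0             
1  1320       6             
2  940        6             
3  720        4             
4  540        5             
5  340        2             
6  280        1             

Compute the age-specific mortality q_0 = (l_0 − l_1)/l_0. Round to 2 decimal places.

lx = nx/n0 = nx/2000: 1, 0.66, 0.47, 0.36, 0.27, 0.17, 0.14
q_0 = (l_0 − l_1) / l_0 = (1 − 0.66) / 1
     = 0.34 / 1 = 0.34 → 0.34

0.34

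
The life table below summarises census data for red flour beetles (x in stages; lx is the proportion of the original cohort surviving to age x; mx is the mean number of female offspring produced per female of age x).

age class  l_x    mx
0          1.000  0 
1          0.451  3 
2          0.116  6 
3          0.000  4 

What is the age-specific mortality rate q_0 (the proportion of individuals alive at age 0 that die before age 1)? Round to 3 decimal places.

q_0 = (l_0 − l_1) / l_0 = (1 − 0.451) / 1
     = 0.549 / 1 = 0.549 → 0.549

0.549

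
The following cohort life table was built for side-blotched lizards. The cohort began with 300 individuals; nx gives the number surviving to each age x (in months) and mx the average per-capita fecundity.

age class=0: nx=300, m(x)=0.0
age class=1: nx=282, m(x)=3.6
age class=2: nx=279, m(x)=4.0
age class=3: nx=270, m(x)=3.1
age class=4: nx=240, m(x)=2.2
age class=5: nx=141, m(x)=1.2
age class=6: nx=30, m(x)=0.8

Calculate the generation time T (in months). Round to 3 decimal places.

lx = nx/n0 = nx/300: 1, 0.94, 0.93, 0.9, 0.8, 0.47, 0.1
lx·mx: 0, 3.384, 3.72, 2.79, 1.76, 0.564, 0.08 → R0 = 12.298
x·lx·mx: 0, 3.384, 7.44, 8.37, 7.04, 2.82, 0.48 → Σ = 29.534
T = 29.534 / 12.298 = 2.401529… → 2.402

2.402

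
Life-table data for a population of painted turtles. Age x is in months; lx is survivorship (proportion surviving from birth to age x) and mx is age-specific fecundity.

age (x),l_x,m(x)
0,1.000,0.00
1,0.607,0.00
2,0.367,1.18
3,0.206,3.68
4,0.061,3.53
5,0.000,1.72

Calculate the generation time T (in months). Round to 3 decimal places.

2.845

lx·mx: 0, 0, 0.43306, 0.75808, 0.21533, 0 → R0 = 1.40647
x·lx·mx: 0, 0, 0.86612, 2.27424, 0.86132, 0 → Σ = 4.00168
T = 4.00168 / 1.40647 = 2.845194… → 2.845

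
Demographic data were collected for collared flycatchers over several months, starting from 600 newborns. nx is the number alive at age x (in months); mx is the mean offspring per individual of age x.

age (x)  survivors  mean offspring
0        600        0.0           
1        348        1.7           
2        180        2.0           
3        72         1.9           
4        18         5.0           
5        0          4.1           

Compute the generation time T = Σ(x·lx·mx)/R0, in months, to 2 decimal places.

lx = nx/n0 = nx/600: 1, 0.58, 0.3, 0.12, 0.03, 0
lx·mx: 0, 0.986, 0.6, 0.228, 0.15, 0 → R0 = 1.964
x·lx·mx: 0, 0.986, 1.2, 0.684, 0.6, 0 → Σ = 3.47
T = 3.47 / 1.964 = 1.766802… → 1.77

1.77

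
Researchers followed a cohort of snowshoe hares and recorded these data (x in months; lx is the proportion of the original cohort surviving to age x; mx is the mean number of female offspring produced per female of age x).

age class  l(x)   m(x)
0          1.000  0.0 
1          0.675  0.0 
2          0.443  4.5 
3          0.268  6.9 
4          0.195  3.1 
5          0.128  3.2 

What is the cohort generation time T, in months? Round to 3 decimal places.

2.883

lx·mx: 0, 0, 1.9935, 1.8492, 0.6045, 0.4096 → R0 = 4.8568
x·lx·mx: 0, 0, 3.987, 5.5476, 2.418, 2.048 → Σ = 14.0006
T = 14.0006 / 4.8568 = 2.88268… → 2.883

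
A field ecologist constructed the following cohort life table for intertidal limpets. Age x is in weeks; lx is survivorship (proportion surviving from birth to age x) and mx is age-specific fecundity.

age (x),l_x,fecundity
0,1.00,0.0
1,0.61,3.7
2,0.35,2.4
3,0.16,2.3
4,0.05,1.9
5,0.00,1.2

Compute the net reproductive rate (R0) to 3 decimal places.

lx·mx by age: 0, 2.257, 0.84, 0.368, 0.095, 0
R0 = Σ lx·mx = 3.56 → 3.560

3.560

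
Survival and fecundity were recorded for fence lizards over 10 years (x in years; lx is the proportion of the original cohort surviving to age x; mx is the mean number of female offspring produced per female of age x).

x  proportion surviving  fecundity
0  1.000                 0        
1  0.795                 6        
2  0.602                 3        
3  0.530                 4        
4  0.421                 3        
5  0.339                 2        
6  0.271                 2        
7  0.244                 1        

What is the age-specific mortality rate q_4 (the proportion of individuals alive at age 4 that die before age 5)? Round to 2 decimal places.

q_4 = (l_4 − l_5) / l_4 = (0.421 − 0.339) / 0.421
     = 0.082 / 0.421 = 0.194774… → 0.19

0.19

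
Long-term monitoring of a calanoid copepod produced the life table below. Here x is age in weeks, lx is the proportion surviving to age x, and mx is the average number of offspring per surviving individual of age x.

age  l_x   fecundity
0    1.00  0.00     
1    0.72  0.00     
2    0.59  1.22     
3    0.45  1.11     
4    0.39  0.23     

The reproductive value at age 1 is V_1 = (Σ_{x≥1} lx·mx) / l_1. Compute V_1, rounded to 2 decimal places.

lx·mx for x ≥ 1: 0, 0.7198, 0.4995, 0.0897 → sum = 1.309
V_1 = 1.309 / l_1 = 1.309 / 0.72 = 1.818056… → 1.82

1.82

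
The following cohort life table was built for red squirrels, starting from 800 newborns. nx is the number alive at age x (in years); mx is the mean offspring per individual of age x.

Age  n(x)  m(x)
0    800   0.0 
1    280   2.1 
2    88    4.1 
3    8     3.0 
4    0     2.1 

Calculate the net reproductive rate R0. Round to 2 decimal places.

1.22

lx = nx/n0 = nx/800: 1, 0.35, 0.11, 0.01, 0
lx·mx by age: 0, 0.735, 0.451, 0.03, 0
R0 = Σ lx·mx = 1.216 → 1.22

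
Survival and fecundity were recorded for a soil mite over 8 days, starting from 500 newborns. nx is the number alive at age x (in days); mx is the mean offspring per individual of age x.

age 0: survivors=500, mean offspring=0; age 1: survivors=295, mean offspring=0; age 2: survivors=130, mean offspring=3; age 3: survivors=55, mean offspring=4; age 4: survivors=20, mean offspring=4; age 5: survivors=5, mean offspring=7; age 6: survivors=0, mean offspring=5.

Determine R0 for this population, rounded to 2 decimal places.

1.45

lx = nx/n0 = nx/500: 1, 0.59, 0.26, 0.11, 0.04, 0.01, 0
lx·mx by age: 0, 0, 0.78, 0.44, 0.16, 0.07, 0
R0 = Σ lx·mx = 1.45 → 1.45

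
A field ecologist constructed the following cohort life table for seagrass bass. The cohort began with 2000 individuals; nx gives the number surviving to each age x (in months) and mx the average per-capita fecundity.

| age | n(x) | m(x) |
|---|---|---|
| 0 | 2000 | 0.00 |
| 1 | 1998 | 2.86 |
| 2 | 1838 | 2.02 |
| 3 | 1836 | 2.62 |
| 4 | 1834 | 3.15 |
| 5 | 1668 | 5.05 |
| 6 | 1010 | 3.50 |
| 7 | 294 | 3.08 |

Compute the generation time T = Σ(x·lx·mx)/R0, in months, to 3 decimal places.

3.660

lx = nx/n0 = nx/2000: 1, 0.999, 0.919, 0.918, 0.917, 0.834, 0.505, 0.147
lx·mx: 0, 2.85714, 1.85638, 2.40516, 2.88855, 4.2117, 1.7675, 0.45276 → R0 = 16.43919
x·lx·mx: 0, 2.85714, 3.71276, 7.21548, 11.5542, 21.0585, 10.605, 3.16932 → Σ = 60.1724
T = 60.1724 / 16.43919 = 3.660302… → 3.660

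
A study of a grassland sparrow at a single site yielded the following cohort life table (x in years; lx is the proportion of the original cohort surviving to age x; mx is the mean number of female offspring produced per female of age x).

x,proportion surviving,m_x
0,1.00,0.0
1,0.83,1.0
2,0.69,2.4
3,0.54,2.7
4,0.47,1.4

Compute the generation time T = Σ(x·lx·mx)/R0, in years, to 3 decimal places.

lx·mx: 0, 0.83, 1.656, 1.458, 0.658 → R0 = 4.602
x·lx·mx: 0, 0.83, 3.312, 4.374, 2.632 → Σ = 11.148
T = 11.148 / 4.602 = 2.422425… → 2.422

2.422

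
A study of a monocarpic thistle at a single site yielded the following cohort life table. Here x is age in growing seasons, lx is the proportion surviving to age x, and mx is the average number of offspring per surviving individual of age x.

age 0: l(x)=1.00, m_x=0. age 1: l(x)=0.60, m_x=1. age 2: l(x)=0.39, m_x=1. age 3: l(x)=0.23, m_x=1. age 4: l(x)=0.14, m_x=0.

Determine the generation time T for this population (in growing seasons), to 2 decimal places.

lx·mx: 0, 0.6, 0.39, 0.23, 0 → R0 = 1.22
x·lx·mx: 0, 0.6, 0.78, 0.69, 0 → Σ = 2.07
T = 2.07 / 1.22 = 1.696721… → 1.70

1.70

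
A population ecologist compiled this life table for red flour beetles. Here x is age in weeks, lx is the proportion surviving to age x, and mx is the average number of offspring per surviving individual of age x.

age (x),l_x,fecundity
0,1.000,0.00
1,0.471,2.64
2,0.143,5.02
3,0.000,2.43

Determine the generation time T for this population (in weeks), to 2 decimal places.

lx·mx: 0, 1.24344, 0.71786, 0 → R0 = 1.9613
x·lx·mx: 0, 1.24344, 1.43572, 0 → Σ = 2.67916
T = 2.67916 / 1.9613 = 1.366012… → 1.37

1.37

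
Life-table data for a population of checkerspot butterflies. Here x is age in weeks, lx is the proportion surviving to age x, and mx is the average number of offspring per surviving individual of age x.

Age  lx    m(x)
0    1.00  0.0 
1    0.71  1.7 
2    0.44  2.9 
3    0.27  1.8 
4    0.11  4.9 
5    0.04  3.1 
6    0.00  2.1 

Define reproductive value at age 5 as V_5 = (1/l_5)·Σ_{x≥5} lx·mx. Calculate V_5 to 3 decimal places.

lx·mx for x ≥ 5: 0.124, 0 → sum = 0.124
V_5 = 0.124 / l_5 = 0.124 / 0.04 = 3.1 → 3.100

3.100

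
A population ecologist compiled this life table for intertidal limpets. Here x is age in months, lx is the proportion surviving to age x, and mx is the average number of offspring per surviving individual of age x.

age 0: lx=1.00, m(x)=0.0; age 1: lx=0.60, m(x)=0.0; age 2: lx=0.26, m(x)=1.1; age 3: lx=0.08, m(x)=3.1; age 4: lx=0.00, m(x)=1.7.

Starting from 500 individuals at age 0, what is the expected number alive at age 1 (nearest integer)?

Expected survivors = N0 · l_1 = 500 × 0.60 = 300 → 300

300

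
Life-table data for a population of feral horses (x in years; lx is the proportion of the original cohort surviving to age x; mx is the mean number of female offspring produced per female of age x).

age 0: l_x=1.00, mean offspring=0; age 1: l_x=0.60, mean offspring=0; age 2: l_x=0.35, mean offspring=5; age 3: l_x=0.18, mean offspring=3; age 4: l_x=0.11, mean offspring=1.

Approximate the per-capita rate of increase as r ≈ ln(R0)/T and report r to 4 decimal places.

R0 = Σ lx·mx = 0 + 0 + 1.75 + 0.54 + 0.11 = 2.4
Σ x·lx·mx = 5.56; T = 5.56/2.4 = 2.31667…
r ≈ ln(R0)/T = ln(2.4)/2.31667… = 0.3779… → 0.3779

0.3779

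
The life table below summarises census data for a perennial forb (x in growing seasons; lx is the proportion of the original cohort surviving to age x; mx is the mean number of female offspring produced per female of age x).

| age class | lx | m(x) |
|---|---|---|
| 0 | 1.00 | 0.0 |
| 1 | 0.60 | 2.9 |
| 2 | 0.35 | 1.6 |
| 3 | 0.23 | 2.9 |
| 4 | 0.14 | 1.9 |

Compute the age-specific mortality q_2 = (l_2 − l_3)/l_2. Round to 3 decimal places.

0.343

q_2 = (l_2 − l_3) / l_2 = (0.35 − 0.23) / 0.35
     = 0.12 / 0.35 = 0.342857… → 0.343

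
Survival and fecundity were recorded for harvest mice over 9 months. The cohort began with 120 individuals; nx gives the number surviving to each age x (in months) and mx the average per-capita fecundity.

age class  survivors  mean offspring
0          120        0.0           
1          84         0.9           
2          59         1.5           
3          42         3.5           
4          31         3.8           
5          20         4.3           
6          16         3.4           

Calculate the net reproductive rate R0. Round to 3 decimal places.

4.744

lx = nx/n0 = nx/120: 1, 0.7, 0.49167…, 0.35, 0.25833…, 0.16667…, 0.13333…
lx·mx by age: 0, 0.63, 0.7375…, 1.225, 0.981667…, 0.716667…, 0.453333…
R0 = Σ lx·mx = 4.744167… → 4.744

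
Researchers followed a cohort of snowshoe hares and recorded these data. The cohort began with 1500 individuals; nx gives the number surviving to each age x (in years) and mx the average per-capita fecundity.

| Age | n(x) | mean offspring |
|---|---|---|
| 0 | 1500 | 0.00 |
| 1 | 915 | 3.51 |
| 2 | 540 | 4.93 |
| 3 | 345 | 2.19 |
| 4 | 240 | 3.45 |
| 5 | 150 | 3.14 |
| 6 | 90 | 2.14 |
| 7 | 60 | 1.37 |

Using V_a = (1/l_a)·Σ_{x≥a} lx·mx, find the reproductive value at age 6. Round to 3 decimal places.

3.053

lx = nx/n0 = nx/1500: 1, 0.61, 0.36, 0.23, 0.16, 0.1, 0.06, 0.04
lx·mx for x ≥ 6: 0.1284, 0.0548 → sum = 0.1832
V_6 = 0.1832 / l_6 = 0.1832 / 0.06 = 3.053333… → 3.053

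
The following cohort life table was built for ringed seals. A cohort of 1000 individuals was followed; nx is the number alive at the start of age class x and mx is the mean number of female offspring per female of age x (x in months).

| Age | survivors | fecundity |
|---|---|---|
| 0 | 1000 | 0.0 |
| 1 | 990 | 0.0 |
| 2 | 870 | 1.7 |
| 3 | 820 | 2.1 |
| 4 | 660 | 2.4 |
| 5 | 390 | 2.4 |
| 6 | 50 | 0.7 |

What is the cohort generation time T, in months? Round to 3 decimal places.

lx = nx/n0 = nx/1000: 1, 0.99, 0.87, 0.82, 0.66, 0.39, 0.05
lx·mx: 0, 0, 1.479, 1.722, 1.584, 0.936, 0.035 → R0 = 5.756
x·lx·mx: 0, 0, 2.958, 5.166, 6.336, 4.68, 0.21 → Σ = 19.35
T = 19.35 / 5.756 = 3.36171… → 3.362

3.362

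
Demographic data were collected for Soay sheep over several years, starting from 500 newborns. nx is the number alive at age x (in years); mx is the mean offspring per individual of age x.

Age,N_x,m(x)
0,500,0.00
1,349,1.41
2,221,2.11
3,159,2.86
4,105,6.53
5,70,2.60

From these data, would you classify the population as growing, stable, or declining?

lx = nx/n0 = nx/500: 1, 0.698, 0.442, 0.318, 0.21, 0.14
R0 = Σ lx·mx = 0 + 0.98418 + 0.93262 + 0.90948 + 1.3713 + 0.364 = 4.56158
R0 > 1, so the population is growing.

growing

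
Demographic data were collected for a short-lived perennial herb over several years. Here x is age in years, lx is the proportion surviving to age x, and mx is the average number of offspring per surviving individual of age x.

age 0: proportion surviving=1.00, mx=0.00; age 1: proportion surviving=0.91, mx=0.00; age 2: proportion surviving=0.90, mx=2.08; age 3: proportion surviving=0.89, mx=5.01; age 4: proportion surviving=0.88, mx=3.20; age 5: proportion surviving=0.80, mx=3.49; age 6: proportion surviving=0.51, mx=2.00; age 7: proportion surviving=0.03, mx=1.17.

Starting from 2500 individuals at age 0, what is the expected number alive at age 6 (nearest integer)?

Expected survivors = N0 · l_6 = 2500 × 0.51 = 1275 → 1275

1275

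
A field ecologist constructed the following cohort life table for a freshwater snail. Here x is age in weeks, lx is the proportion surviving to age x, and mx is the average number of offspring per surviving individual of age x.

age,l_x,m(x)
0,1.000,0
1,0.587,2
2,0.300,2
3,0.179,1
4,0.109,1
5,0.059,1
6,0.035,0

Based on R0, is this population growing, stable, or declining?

R0 = Σ lx·mx = 0 + 1.174 + 0.6 + 0.179 + 0.109 + 0.059 + 0 = 2.121
R0 > 1, so the population is growing.

growing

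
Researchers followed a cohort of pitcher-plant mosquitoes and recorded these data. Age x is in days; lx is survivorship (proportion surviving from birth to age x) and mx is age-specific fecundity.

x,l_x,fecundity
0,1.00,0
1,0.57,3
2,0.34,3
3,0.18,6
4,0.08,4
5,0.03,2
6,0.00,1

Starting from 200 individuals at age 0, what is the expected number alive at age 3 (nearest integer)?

36

Expected survivors = N0 · l_3 = 200 × 0.18 = 36 → 36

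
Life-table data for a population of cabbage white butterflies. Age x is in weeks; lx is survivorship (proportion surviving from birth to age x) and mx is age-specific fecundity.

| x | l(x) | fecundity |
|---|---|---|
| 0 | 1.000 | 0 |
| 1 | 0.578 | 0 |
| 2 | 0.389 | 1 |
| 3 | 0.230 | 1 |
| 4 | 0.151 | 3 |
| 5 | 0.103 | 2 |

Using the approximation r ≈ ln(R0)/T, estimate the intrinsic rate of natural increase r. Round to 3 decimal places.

0.073

R0 = Σ lx·mx = 0 + 0 + 0.389 + 0.23 + 0.453 + 0.206 = 1.278
Σ x·lx·mx = 4.31; T = 4.31/1.278 = 3.37246…
r ≈ ln(R0)/T = ln(1.278)/3.37246… = 0.07274… → 0.073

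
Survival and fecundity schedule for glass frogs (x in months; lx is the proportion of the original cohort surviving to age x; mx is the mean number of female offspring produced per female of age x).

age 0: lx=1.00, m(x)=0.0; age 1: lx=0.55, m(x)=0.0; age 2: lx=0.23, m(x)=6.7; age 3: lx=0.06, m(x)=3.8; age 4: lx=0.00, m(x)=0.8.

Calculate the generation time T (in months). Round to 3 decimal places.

lx·mx: 0, 0, 1.541, 0.228, 0 → R0 = 1.769
x·lx·mx: 0, 0, 3.082, 0.684, 0 → Σ = 3.766
T = 3.766 / 1.769 = 2.128886… → 2.129

2.129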